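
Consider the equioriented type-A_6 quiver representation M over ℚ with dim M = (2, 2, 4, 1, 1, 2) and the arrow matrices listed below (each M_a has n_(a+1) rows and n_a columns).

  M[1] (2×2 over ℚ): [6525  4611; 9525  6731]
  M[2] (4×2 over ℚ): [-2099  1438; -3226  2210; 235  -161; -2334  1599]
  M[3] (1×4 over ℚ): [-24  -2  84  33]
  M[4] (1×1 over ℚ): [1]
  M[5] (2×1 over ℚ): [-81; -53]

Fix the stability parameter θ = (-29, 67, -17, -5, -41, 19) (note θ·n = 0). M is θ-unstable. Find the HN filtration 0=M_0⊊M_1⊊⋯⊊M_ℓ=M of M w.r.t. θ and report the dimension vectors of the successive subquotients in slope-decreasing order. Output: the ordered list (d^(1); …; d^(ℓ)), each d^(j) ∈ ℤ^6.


Barcode: M ≅ I[1,1], I[1,6], I[2,3], I[3,3]^2, I[6,6]. HN layers by μ_θ (5 steps, strictly decreasing):
  μ^(1)=25; μ^(2)=19; μ^(3)=1; μ^(4)=-17; μ^(5)=-29

((0, 1, 1, 0, 0, 0); (0, 0, 0, 0, 0, 2); (0, 1, 1, 1, 1, 0); (0, 0, 2, 0, 0, 0); (2, 0, 0, 0, 0, 0))


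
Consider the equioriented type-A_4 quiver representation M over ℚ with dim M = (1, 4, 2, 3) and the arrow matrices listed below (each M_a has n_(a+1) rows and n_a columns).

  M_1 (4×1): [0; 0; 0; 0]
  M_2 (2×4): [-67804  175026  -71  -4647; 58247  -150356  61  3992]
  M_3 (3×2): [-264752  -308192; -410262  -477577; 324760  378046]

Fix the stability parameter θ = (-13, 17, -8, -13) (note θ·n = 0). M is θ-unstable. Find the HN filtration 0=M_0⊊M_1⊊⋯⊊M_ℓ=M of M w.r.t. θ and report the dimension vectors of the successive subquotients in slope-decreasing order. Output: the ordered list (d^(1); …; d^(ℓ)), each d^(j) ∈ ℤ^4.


Barcode: M ≅ I[1,1], I[2,2]^2, I[2,4]^2, I[4,4]. HN layers by μ_θ (3 steps, strictly decreasing):
  μ^(1)=17; μ^(2)=-4/3; μ^(3)=-13

((0, 2, 0, 0); (0, 2, 2, 2); (1, 0, 0, 1))


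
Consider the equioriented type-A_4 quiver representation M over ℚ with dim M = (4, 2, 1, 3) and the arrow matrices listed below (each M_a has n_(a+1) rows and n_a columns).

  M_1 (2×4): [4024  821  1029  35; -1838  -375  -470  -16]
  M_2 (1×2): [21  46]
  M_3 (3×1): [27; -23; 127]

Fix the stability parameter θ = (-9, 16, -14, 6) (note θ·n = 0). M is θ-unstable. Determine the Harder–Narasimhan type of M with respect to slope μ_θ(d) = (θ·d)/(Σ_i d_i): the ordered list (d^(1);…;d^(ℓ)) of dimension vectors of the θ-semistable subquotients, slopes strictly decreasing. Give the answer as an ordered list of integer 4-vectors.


Interval decomposition of M: I[1,1]^2, I[1,2], I[1,4], I[4,4]^2.
HN type (ℓ=4): μ^(1)=16; μ^(2)=6; μ^(3)=1; μ^(4)=-9

((0, 1, 0, 0); (0, 0, 0, 3); (0, 1, 1, 0); (4, 0, 0, 0))


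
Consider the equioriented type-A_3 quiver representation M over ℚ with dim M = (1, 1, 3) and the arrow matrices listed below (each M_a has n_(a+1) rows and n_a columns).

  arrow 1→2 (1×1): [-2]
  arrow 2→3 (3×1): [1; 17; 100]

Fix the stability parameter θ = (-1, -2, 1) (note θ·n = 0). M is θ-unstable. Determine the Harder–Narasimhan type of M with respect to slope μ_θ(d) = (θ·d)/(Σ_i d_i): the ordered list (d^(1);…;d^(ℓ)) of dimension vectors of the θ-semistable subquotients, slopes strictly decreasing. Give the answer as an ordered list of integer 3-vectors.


Via rank(M_{q-1}∘⋯∘M_p): M ≅ I[1,3], I[3,3]^2.
μ_θ-semistable layers: μ^(1)=1; μ^(2)=-3/2

((0, 0, 3); (1, 1, 0))


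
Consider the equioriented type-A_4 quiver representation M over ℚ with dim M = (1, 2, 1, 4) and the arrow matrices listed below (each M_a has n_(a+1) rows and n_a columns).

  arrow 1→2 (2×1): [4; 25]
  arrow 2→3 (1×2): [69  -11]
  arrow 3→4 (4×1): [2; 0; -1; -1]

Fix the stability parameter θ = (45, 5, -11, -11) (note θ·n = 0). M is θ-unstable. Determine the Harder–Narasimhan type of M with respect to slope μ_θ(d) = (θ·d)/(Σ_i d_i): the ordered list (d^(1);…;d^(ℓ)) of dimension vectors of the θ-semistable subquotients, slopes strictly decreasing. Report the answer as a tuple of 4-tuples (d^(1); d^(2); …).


Via rank(M_{q-1}∘⋯∘M_p): M ≅ I[1,4], I[2,2], I[4,4]^3.
μ_θ-semistable layers: μ^(1)=7; μ^(2)=5; μ^(3)=-11

((1, 1, 1, 1); (0, 1, 0, 0); (0, 0, 0, 3))


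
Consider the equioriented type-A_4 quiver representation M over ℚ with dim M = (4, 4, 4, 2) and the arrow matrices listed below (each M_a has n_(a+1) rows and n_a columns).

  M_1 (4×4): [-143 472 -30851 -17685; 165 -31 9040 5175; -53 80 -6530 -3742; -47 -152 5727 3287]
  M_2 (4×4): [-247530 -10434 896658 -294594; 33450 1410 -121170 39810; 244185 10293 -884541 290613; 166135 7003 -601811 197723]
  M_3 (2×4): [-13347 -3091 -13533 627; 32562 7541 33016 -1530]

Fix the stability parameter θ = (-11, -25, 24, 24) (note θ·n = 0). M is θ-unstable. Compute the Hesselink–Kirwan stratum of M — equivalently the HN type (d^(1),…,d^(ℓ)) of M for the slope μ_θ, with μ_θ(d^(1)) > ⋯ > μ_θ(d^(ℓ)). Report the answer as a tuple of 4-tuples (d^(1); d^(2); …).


Barcode: M ≅ I[1,2]^3, I[1,3], I[3,3], I[3,4]^2. HN layers by μ_θ (2 steps, strictly decreasing):
  μ^(1)=24; μ^(2)=-18

((0, 0, 4, 2); (4, 4, 0, 0))


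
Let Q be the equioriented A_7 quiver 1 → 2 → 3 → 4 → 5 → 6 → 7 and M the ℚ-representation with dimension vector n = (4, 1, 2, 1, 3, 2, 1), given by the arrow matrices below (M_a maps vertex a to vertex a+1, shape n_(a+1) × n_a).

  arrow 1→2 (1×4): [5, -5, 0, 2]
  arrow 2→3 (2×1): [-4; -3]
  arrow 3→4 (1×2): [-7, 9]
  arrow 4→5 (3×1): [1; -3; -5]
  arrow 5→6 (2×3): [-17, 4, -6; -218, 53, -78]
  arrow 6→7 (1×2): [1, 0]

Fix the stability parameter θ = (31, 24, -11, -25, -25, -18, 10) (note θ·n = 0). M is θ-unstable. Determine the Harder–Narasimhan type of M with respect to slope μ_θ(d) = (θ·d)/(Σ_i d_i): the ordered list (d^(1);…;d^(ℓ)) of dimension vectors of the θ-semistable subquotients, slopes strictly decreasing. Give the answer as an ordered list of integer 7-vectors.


Via rank(M_{q-1}∘⋯∘M_p): M ≅ I[1,1]^3, I[1,7], I[3,3], I[5,5], I[5,6].
μ_θ-semistable layers: μ^(1)=31; μ^(2)=10; μ^(3)=-4; μ^(4)=-11; μ^(5)=-18; μ^(6)=-25

((3, 0, 0, 0, 0, 0, 0); (0, 0, 0, 0, 0, 0, 1); (1, 1, 1, 1, 1, 1, 0); (0, 0, 1, 0, 0, 0, 0); (0, 0, 0, 0, 0, 1, 0); (0, 0, 0, 0, 2, 0, 0))


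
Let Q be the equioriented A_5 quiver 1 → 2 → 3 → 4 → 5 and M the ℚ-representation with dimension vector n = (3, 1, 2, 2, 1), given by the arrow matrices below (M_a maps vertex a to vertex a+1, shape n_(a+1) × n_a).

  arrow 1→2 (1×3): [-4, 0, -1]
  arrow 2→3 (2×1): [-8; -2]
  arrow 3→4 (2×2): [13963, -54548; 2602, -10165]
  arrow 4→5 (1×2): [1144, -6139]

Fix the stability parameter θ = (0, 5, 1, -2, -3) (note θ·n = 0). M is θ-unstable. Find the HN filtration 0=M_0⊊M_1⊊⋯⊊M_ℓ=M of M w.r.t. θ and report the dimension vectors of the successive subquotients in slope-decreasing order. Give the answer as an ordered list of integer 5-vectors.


Barcode: M ≅ I[1,1]^2, I[1,5], I[3,4]. HN layers by μ_θ (3 steps, strictly decreasing):
  μ^(1)=1/4; μ^(2)=0; μ^(3)=-1/2

((0, 1, 1, 1, 1); (3, 0, 0, 0, 0); (0, 0, 1, 1, 0))


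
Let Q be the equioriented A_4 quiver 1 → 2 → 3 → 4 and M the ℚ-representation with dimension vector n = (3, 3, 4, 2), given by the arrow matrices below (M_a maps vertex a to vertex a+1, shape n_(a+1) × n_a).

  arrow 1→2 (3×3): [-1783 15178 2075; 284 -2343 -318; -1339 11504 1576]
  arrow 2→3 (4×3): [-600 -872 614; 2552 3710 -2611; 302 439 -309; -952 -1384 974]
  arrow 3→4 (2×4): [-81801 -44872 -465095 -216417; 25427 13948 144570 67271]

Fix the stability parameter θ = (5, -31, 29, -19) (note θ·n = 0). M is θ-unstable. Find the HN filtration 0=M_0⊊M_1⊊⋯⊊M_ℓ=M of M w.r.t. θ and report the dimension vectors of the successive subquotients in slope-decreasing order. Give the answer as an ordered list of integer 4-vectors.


Interval decomposition of M: I[1,2], I[1,3], I[1,4], I[3,3], I[3,4].
HN type (ℓ=3): μ^(1)=29; μ^(2)=5; μ^(3)=-13

((0, 0, 2, 0); (0, 0, 2, 2); (3, 3, 0, 0))


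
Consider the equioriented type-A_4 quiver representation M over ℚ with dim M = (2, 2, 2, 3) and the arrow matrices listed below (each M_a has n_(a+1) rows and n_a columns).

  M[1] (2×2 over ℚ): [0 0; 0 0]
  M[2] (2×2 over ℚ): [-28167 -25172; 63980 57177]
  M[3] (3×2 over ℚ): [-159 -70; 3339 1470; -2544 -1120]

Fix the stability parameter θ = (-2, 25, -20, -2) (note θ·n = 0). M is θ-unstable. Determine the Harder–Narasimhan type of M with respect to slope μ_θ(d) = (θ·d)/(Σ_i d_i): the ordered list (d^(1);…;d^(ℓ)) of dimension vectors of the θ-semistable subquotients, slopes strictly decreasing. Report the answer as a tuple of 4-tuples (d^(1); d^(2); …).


Barcode: M ≅ I[1,1]^2, I[2,3], I[2,4], I[4,4]^2. HN layers by μ_θ (3 steps, strictly decreasing):
  μ^(1)=5/2; μ^(2)=1; μ^(3)=-2

((0, 1, 1, 0); (0, 1, 1, 1); (2, 0, 0, 2))


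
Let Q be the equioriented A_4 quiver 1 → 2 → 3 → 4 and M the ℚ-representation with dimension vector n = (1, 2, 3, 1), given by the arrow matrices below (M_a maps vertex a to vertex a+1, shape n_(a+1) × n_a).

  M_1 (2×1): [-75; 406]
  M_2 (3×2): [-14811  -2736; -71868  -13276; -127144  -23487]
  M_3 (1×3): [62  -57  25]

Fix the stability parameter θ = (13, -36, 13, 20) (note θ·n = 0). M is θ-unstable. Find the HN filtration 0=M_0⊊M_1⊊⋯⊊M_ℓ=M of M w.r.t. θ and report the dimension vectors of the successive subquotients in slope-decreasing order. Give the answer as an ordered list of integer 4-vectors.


Interval decomposition of M: I[1,3], I[2,4], I[3,3].
HN type (ℓ=4): μ^(1)=20; μ^(2)=13; μ^(3)=-23/2; μ^(4)=-36

((0, 0, 0, 1); (0, 0, 3, 0); (1, 1, 0, 0); (0, 1, 0, 0))


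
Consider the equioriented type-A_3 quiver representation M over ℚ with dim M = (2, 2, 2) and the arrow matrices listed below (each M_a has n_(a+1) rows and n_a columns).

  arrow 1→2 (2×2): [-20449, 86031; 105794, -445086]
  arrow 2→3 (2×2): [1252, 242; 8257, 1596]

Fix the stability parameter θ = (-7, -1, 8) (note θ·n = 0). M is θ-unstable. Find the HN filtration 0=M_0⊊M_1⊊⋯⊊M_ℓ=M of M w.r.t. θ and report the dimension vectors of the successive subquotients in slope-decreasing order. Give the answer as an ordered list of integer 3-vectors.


Barcode: M ≅ I[1,1], I[1,3], I[2,3]. HN layers by μ_θ (3 steps, strictly decreasing):
  μ^(1)=8; μ^(2)=-1; μ^(3)=-7

((0, 0, 2); (0, 2, 0); (2, 0, 0))


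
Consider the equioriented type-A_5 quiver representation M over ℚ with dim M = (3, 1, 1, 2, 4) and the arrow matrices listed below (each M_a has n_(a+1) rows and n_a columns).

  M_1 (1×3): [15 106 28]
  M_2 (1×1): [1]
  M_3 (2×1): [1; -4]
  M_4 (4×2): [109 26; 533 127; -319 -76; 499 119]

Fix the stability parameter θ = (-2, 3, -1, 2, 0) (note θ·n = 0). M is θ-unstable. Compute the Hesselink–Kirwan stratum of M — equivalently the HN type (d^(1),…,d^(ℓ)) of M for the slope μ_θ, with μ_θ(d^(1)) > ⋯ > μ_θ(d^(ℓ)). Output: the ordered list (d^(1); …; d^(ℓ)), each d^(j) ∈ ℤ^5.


Barcode: M ≅ I[1,1]^2, I[1,5], I[4,5], I[5,5]^2. HN layers by μ_θ (3 steps, strictly decreasing):
  μ^(1)=1; μ^(2)=0; μ^(3)=-2

((0, 1, 1, 2, 2); (0, 0, 0, 0, 2); (3, 0, 0, 0, 0))


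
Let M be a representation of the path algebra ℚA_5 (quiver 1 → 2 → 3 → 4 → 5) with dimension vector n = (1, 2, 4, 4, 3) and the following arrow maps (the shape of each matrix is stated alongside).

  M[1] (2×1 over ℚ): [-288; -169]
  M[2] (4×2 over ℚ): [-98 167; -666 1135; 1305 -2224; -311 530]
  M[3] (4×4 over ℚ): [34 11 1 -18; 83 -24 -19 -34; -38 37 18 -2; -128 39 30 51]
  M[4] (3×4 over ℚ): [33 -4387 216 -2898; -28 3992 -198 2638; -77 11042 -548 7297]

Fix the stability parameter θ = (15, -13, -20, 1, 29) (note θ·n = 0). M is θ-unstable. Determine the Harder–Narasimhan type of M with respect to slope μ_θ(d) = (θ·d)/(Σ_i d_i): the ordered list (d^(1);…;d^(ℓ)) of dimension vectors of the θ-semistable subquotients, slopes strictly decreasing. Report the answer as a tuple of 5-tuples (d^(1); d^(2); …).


Barcode: M ≅ I[1,5], I[2,5], I[3,4], I[3,5]. HN layers by μ_θ (5 steps, strictly decreasing):
  μ^(1)=29; μ^(2)=1; μ^(3)=-6; μ^(4)=-33/2; μ^(5)=-20

((0, 0, 0, 0, 3); (0, 0, 0, 4, 0); (1, 1, 1, 0, 0); (0, 1, 1, 0, 0); (0, 0, 2, 0, 0))


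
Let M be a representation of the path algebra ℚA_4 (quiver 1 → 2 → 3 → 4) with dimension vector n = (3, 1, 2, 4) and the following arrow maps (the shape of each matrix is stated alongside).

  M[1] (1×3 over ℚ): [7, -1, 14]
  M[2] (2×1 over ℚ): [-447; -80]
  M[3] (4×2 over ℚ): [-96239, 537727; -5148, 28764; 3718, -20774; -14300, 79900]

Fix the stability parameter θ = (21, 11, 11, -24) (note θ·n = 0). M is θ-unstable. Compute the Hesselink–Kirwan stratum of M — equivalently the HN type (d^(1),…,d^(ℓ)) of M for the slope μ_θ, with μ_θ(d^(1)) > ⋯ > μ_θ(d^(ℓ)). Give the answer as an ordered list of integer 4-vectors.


Via rank(M_{q-1}∘⋯∘M_p): M ≅ I[1,1]^2, I[1,4], I[3,3], I[4,4]^3.
μ_θ-semistable layers: μ^(1)=21; μ^(2)=11; μ^(3)=19/4; μ^(4)=-24

((2, 0, 0, 0); (0, 0, 1, 0); (1, 1, 1, 1); (0, 0, 0, 3))


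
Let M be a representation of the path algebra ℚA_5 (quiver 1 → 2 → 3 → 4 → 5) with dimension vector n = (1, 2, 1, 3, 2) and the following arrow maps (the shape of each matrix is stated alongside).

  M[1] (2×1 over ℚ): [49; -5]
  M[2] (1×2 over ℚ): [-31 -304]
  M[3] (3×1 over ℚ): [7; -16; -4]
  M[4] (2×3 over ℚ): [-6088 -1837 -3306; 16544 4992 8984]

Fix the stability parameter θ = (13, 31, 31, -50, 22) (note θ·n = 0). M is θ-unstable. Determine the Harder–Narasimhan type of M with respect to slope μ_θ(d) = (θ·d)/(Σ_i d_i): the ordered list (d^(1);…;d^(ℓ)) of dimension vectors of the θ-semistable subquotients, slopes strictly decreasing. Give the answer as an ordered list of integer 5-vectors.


Via rank(M_{q-1}∘⋯∘M_p): M ≅ I[1,4], I[2,2], I[4,5]^2.
μ_θ-semistable layers: μ^(1)=31; μ^(2)=22; μ^(3)=25/4; μ^(4)=-50

((0, 1, 0, 0, 0); (0, 0, 0, 0, 2); (1, 1, 1, 1, 0); (0, 0, 0, 2, 0))


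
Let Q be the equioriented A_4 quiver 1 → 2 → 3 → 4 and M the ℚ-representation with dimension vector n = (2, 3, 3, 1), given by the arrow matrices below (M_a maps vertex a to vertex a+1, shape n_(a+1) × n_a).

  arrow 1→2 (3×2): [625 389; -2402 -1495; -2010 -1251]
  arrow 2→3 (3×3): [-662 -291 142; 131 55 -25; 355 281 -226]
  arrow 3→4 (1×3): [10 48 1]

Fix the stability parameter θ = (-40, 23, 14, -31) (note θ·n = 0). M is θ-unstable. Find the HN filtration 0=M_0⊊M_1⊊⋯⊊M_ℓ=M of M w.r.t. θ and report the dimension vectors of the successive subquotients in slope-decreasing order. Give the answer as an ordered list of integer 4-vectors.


Via rank(M_{q-1}∘⋯∘M_p): M ≅ I[1,3], I[1,4], I[2,3].
μ_θ-semistable layers: μ^(1)=37/2; μ^(2)=2; μ^(3)=-40

((0, 2, 2, 0); (0, 1, 1, 1); (2, 0, 0, 0))


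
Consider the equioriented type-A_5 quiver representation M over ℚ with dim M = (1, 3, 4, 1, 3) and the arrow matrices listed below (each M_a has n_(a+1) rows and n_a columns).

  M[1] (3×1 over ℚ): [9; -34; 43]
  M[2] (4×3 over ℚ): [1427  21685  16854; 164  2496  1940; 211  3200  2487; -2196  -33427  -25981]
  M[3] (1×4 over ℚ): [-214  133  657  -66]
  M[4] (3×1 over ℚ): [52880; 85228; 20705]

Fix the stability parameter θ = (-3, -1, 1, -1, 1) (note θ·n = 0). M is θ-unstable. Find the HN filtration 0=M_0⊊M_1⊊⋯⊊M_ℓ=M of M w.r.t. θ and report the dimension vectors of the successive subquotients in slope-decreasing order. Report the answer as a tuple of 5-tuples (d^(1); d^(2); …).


Via rank(M_{q-1}∘⋯∘M_p): M ≅ I[1,3], I[2,2], I[2,5], I[3,3]^2, I[5,5]^2.
μ_θ-semistable layers: μ^(1)=1; μ^(2)=0; μ^(3)=-1; μ^(4)=-3

((0, 0, 3, 0, 3); (0, 0, 1, 1, 0); (0, 3, 0, 0, 0); (1, 0, 0, 0, 0))


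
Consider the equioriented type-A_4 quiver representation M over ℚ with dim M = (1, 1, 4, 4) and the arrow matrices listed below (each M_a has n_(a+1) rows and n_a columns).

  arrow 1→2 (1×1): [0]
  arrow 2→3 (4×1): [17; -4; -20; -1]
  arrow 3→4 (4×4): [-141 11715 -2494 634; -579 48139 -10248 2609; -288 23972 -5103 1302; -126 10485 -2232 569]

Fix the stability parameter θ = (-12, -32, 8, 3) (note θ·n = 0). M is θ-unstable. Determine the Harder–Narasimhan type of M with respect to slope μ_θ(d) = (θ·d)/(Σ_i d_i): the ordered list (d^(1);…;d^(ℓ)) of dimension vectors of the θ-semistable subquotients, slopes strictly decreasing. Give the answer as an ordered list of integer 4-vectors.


Barcode: M ≅ I[1,1], I[2,4], I[3,4]^3. HN layers by μ_θ (3 steps, strictly decreasing):
  μ^(1)=11/2; μ^(2)=-12; μ^(3)=-32

((0, 0, 4, 4); (1, 0, 0, 0); (0, 1, 0, 0))


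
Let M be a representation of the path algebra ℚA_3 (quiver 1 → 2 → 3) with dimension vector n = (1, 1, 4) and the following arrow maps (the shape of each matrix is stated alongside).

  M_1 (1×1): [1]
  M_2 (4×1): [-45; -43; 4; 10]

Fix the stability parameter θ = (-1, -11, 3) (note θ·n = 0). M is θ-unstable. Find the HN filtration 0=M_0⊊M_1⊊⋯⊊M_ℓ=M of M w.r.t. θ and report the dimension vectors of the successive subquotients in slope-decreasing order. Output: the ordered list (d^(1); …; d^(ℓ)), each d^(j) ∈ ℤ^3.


Barcode: M ≅ I[1,3], I[3,3]^3. HN layers by μ_θ (2 steps, strictly decreasing):
  μ^(1)=3; μ^(2)=-6

((0, 0, 4); (1, 1, 0))


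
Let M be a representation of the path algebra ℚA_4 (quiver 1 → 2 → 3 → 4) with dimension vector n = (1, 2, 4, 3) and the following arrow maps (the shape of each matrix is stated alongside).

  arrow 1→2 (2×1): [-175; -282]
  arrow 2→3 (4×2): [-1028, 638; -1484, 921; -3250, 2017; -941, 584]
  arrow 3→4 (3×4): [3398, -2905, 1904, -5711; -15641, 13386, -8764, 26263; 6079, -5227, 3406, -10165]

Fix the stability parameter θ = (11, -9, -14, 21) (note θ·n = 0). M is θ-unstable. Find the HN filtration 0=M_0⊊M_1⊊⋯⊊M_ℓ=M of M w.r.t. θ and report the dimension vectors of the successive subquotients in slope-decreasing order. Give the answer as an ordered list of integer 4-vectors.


Barcode: M ≅ I[1,4], I[2,4], I[3,3], I[3,4]. HN layers by μ_θ (4 steps, strictly decreasing):
  μ^(1)=21; μ^(2)=-4; μ^(3)=-23/2; μ^(4)=-14

((0, 0, 0, 3); (1, 1, 1, 0); (0, 1, 1, 0); (0, 0, 2, 0))


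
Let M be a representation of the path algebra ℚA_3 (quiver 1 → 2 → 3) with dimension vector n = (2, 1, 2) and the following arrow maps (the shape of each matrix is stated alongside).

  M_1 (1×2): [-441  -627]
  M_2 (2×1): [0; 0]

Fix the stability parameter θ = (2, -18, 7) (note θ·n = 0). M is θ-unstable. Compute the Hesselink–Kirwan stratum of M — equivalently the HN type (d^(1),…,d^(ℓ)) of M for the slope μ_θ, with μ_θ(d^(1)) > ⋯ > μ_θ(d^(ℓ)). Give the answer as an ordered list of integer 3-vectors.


Barcode: M ≅ I[1,1], I[1,2], I[3,3]^2. HN layers by μ_θ (3 steps, strictly decreasing):
  μ^(1)=7; μ^(2)=2; μ^(3)=-8

((0, 0, 2); (1, 0, 0); (1, 1, 0))


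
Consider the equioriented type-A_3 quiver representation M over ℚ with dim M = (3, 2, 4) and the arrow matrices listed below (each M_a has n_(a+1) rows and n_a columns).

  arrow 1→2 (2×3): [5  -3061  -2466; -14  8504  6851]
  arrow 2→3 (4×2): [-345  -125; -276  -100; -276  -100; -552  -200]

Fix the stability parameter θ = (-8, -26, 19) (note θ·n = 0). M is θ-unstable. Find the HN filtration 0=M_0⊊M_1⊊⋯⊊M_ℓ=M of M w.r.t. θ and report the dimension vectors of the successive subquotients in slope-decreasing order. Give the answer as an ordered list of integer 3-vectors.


Barcode: M ≅ I[1,1], I[1,2], I[1,3], I[3,3]^3. HN layers by μ_θ (3 steps, strictly decreasing):
  μ^(1)=19; μ^(2)=-8; μ^(3)=-17

((0, 0, 4); (1, 0, 0); (2, 2, 0))


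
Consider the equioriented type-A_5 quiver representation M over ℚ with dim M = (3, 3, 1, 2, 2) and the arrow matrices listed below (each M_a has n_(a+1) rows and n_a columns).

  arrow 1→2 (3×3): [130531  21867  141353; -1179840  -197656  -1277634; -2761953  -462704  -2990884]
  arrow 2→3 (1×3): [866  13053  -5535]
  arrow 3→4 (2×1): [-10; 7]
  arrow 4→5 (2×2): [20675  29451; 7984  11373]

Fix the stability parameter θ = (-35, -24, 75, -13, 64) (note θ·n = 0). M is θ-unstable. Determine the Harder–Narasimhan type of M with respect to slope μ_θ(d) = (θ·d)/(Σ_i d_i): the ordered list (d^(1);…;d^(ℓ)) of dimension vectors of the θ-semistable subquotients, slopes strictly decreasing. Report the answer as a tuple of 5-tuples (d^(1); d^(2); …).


Interval decomposition of M: I[1,2]^2, I[1,5], I[4,5].
HN type (ℓ=5): μ^(1)=64; μ^(2)=31; μ^(3)=-13; μ^(4)=-24; μ^(5)=-35

((0, 0, 0, 0, 2); (0, 0, 1, 1, 0); (0, 0, 0, 1, 0); (0, 3, 0, 0, 0); (3, 0, 0, 0, 0))


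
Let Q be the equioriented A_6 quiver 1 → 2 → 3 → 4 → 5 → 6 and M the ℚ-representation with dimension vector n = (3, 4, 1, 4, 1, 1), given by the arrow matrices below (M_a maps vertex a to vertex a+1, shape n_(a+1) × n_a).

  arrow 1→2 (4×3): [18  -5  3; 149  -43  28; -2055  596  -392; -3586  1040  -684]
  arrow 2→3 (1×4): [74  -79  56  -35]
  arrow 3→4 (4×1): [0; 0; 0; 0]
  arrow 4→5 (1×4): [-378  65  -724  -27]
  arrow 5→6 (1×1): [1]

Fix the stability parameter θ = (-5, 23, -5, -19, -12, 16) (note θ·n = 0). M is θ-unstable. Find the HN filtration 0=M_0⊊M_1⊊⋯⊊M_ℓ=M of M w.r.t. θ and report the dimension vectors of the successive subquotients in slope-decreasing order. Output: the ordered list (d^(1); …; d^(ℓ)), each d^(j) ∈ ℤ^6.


Barcode: M ≅ I[1,2]^2, I[1,3], I[2,2], I[4,4]^3, I[4,6]. HN layers by μ_θ (6 steps, strictly decreasing):
  μ^(1)=23; μ^(2)=16; μ^(3)=9; μ^(4)=-5; μ^(5)=-12; μ^(6)=-19

((0, 3, 0, 0, 0, 0); (0, 0, 0, 0, 0, 1); (0, 1, 1, 0, 0, 0); (3, 0, 0, 0, 0, 0); (0, 0, 0, 0, 1, 0); (0, 0, 0, 4, 0, 0))


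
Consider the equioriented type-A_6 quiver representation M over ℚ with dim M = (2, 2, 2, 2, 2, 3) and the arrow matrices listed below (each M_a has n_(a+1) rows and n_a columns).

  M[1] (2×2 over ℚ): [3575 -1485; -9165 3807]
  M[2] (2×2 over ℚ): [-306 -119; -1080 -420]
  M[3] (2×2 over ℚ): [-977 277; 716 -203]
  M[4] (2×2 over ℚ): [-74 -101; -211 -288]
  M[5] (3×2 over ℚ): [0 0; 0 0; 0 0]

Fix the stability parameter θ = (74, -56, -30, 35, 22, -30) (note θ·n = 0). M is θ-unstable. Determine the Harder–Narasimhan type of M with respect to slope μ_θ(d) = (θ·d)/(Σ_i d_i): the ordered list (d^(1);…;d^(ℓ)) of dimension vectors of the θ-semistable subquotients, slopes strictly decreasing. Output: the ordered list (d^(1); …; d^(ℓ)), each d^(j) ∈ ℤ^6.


Barcode: M ≅ I[1,1], I[1,5], I[2,2], I[3,5], I[6,6]^3. HN layers by μ_θ (5 steps, strictly decreasing):
  μ^(1)=74; μ^(2)=57/2; μ^(3)=-4; μ^(4)=-30; μ^(5)=-56

((1, 0, 0, 0, 0, 0); (0, 0, 0, 2, 2, 0); (1, 1, 1, 0, 0, 0); (0, 0, 1, 0, 0, 3); (0, 1, 0, 0, 0, 0))


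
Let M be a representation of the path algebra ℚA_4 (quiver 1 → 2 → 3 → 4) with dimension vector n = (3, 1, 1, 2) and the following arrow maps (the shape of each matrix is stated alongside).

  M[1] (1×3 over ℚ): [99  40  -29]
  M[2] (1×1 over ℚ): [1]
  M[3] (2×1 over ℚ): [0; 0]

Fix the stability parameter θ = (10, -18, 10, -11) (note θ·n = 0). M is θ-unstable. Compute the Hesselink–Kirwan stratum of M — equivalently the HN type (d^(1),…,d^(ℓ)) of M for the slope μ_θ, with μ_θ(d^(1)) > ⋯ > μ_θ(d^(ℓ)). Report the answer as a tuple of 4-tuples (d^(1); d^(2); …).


Via rank(M_{q-1}∘⋯∘M_p): M ≅ I[1,1]^2, I[1,3], I[4,4]^2.
μ_θ-semistable layers: μ^(1)=10; μ^(2)=-4; μ^(3)=-11

((2, 0, 1, 0); (1, 1, 0, 0); (0, 0, 0, 2))


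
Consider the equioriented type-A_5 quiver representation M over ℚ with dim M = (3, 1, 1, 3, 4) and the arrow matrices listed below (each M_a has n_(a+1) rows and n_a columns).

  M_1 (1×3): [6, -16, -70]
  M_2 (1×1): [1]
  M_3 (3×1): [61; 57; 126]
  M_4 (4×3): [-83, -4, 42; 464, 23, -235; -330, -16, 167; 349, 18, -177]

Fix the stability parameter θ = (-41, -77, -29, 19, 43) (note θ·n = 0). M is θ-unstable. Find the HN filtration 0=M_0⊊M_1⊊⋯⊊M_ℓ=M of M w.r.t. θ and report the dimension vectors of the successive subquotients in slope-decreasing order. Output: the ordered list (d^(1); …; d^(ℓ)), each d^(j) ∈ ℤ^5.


Via rank(M_{q-1}∘⋯∘M_p): M ≅ I[1,1]^2, I[1,5], I[4,5]^2, I[5,5].
μ_θ-semistable layers: μ^(1)=43; μ^(2)=19; μ^(3)=-29; μ^(4)=-41; μ^(5)=-59

((0, 0, 0, 0, 4); (0, 0, 0, 3, 0); (0, 0, 1, 0, 0); (2, 0, 0, 0, 0); (1, 1, 0, 0, 0))


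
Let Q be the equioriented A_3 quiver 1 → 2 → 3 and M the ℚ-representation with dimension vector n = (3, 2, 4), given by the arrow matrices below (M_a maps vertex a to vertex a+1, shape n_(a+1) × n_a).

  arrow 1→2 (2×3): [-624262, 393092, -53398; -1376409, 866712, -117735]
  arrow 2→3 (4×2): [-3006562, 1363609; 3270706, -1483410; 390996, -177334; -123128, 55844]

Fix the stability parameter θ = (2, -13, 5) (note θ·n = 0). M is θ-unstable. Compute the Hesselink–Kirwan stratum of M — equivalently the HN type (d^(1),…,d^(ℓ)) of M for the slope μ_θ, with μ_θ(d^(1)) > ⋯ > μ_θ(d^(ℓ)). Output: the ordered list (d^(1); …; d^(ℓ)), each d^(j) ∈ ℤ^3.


Via rank(M_{q-1}∘⋯∘M_p): M ≅ I[1,1], I[1,3]^2, I[3,3]^2.
μ_θ-semistable layers: μ^(1)=5; μ^(2)=2; μ^(3)=-11/2

((0, 0, 4); (1, 0, 0); (2, 2, 0))


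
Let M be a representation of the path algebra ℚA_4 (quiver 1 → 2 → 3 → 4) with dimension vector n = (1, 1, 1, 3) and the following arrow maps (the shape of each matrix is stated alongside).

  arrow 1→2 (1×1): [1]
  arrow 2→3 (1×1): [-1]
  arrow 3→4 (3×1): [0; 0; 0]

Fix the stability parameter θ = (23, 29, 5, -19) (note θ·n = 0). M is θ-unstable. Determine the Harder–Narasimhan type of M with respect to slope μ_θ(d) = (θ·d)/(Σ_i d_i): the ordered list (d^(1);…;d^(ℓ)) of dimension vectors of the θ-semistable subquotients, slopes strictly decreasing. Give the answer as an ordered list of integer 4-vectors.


Via rank(M_{q-1}∘⋯∘M_p): M ≅ I[1,3], I[4,4]^3.
μ_θ-semistable layers: μ^(1)=19; μ^(2)=-19

((1, 1, 1, 0); (0, 0, 0, 3))


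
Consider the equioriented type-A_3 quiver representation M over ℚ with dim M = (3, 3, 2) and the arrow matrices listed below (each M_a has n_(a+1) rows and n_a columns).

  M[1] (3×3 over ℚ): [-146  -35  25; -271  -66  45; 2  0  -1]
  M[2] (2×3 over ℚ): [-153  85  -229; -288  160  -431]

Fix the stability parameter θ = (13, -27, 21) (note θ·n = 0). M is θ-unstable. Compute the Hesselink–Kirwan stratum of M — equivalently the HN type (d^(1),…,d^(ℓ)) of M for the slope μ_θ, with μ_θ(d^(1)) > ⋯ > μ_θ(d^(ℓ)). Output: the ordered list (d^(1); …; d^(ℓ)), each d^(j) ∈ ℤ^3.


Via rank(M_{q-1}∘⋯∘M_p): M ≅ I[1,2], I[1,3]^2.
μ_θ-semistable layers: μ^(1)=21; μ^(2)=-7

((0, 0, 2); (3, 3, 0))


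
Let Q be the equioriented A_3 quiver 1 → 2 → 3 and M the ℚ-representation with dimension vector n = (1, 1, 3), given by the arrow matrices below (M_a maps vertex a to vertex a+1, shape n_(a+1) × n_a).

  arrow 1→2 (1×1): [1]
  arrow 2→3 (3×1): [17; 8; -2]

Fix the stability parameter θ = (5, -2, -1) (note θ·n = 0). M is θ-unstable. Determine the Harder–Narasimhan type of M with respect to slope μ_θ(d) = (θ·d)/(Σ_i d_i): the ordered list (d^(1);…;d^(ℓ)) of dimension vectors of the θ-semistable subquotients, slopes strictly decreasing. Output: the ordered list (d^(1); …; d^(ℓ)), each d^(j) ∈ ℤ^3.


Via rank(M_{q-1}∘⋯∘M_p): M ≅ I[1,3], I[3,3]^2.
μ_θ-semistable layers: μ^(1)=2/3; μ^(2)=-1

((1, 1, 1); (0, 0, 2))


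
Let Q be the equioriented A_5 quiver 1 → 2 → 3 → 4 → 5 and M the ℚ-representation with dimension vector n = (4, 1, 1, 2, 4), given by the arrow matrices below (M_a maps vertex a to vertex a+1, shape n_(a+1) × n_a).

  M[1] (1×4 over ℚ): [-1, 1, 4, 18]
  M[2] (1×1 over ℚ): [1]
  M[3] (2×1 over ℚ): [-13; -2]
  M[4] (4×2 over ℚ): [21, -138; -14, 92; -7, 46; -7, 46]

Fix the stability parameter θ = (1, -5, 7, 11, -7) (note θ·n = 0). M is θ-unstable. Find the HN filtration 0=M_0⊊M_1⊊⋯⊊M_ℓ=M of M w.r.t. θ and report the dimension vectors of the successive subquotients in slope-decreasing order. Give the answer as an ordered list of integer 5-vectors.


Barcode: M ≅ I[1,1]^3, I[1,5], I[4,4], I[5,5]^3. HN layers by μ_θ (5 steps, strictly decreasing):
  μ^(1)=11; μ^(2)=11/3; μ^(3)=1; μ^(4)=-2; μ^(5)=-7

((0, 0, 0, 1, 0); (0, 0, 1, 1, 1); (3, 0, 0, 0, 0); (1, 1, 0, 0, 0); (0, 0, 0, 0, 3))


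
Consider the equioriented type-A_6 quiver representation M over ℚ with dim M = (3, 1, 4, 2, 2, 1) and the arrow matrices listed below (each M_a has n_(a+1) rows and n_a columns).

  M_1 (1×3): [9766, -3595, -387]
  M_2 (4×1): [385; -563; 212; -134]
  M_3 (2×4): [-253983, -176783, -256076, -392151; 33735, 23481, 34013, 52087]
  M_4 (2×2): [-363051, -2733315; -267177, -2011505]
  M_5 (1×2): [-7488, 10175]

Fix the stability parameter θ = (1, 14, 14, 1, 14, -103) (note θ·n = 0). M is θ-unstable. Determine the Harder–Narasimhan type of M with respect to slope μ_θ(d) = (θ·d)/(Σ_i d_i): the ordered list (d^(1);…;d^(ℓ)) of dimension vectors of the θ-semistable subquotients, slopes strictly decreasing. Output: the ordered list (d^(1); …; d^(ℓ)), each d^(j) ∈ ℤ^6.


Barcode: M ≅ I[1,1]^2, I[1,6], I[3,3]^2, I[3,4], I[5,5]. HN layers by μ_θ (4 steps, strictly decreasing):
  μ^(1)=14; μ^(2)=15/2; μ^(3)=1; μ^(4)=-59/6

((0, 0, 2, 0, 1, 0); (0, 0, 1, 1, 0, 0); (2, 0, 0, 0, 0, 0); (1, 1, 1, 1, 1, 1))


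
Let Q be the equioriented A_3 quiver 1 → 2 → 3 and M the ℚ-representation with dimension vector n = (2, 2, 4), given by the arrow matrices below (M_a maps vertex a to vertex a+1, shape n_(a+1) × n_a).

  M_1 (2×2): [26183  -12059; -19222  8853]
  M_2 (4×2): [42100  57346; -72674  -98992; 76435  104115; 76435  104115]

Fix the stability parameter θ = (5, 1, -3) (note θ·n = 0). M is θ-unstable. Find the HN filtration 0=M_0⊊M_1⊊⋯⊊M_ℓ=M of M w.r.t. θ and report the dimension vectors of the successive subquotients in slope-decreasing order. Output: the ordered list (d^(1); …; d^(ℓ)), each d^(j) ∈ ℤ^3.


Interval decomposition of M: I[1,3]^2, I[3,3]^2.
HN type (ℓ=2): μ^(1)=1; μ^(2)=-3

((2, 2, 2); (0, 0, 2))


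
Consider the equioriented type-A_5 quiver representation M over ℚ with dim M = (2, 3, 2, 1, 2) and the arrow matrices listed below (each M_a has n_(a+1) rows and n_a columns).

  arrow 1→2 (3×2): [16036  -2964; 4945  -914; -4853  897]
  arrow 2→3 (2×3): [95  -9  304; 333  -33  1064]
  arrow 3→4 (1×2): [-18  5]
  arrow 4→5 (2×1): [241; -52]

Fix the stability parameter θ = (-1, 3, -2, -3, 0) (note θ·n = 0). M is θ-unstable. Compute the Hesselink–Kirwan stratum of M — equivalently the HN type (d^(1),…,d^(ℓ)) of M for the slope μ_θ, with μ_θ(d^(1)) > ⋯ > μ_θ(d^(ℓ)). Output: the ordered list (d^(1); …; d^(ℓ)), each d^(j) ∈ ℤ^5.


Barcode: M ≅ I[1,2], I[1,5], I[2,3], I[5,5]. HN layers by μ_θ (5 steps, strictly decreasing):
  μ^(1)=3; μ^(2)=1/2; μ^(3)=0; μ^(4)=-2/3; μ^(5)=-1

((0, 1, 0, 0, 0); (0, 1, 1, 0, 0); (0, 0, 0, 0, 2); (0, 1, 1, 1, 0); (2, 0, 0, 0, 0))


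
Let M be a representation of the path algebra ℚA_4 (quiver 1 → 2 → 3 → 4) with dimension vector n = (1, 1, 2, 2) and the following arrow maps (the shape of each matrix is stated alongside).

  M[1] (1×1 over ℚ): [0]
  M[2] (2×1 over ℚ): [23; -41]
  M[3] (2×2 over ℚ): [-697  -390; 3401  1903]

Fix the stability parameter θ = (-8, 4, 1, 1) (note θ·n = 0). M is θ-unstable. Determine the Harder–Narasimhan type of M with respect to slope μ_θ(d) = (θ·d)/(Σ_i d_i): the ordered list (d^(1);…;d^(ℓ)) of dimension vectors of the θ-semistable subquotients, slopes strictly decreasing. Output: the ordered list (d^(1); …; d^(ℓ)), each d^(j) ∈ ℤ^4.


Via rank(M_{q-1}∘⋯∘M_p): M ≅ I[1,1], I[2,4], I[3,4].
μ_θ-semistable layers: μ^(1)=2; μ^(2)=1; μ^(3)=-8

((0, 1, 1, 1); (0, 0, 1, 1); (1, 0, 0, 0))


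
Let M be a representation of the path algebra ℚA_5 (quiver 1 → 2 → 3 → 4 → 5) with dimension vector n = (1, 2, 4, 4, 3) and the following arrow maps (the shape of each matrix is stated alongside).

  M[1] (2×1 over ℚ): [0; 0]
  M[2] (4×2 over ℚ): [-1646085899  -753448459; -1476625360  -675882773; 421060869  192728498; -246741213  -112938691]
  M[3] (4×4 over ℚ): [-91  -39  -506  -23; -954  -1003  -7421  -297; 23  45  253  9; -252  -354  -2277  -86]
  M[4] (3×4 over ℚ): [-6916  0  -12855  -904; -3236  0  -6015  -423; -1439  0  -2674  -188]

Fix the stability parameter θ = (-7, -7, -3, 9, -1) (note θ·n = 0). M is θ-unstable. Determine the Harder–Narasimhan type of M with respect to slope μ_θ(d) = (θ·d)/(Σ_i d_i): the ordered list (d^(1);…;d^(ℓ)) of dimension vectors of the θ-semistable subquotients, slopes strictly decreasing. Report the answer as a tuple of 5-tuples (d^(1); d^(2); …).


Via rank(M_{q-1}∘⋯∘M_p): M ≅ I[1,1], I[2,5]^2, I[3,3], I[3,4], I[4,5].
μ_θ-semistable layers: μ^(1)=9; μ^(2)=4; μ^(3)=-3; μ^(4)=-7

((0, 0, 0, 1, 0); (0, 0, 0, 3, 3); (0, 0, 4, 0, 0); (1, 2, 0, 0, 0))


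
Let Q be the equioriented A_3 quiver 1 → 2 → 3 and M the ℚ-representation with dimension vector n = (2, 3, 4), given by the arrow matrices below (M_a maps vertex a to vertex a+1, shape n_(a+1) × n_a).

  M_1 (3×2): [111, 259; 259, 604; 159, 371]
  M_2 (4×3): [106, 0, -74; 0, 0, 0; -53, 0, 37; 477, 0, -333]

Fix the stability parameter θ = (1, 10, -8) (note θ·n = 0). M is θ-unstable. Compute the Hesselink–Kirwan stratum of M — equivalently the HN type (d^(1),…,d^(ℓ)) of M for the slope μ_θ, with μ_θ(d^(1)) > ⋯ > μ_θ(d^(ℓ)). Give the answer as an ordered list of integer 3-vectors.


Interval decomposition of M: I[1,2]^2, I[2,3], I[3,3]^3.
HN type (ℓ=3): μ^(1)=10; μ^(2)=1; μ^(3)=-8

((0, 2, 0); (2, 1, 1); (0, 0, 3))


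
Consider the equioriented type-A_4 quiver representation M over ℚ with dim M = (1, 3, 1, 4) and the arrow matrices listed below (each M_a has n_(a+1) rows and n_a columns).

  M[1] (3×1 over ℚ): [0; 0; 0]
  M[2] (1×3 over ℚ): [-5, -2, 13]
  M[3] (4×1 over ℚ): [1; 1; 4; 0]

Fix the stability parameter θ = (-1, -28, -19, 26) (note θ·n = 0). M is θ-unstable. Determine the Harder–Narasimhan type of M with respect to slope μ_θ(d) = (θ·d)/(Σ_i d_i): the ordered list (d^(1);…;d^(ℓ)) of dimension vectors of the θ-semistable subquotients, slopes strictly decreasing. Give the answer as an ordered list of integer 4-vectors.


Barcode: M ≅ I[1,1], I[2,2]^2, I[2,4], I[4,4]^3. HN layers by μ_θ (4 steps, strictly decreasing):
  μ^(1)=26; μ^(2)=-1; μ^(3)=-19; μ^(4)=-28

((0, 0, 0, 4); (1, 0, 0, 0); (0, 0, 1, 0); (0, 3, 0, 0))


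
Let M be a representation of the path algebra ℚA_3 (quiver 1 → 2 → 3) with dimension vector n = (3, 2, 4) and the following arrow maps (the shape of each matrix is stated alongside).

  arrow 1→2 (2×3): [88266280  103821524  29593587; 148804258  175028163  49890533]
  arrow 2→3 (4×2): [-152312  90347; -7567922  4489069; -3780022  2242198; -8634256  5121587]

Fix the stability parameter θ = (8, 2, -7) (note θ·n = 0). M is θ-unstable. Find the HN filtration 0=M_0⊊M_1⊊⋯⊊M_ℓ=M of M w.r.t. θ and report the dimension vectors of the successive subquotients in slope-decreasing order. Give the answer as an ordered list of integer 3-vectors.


Via rank(M_{q-1}∘⋯∘M_p): M ≅ I[1,1], I[1,3]^2, I[3,3]^2.
μ_θ-semistable layers: μ^(1)=8; μ^(2)=1; μ^(3)=-7

((1, 0, 0); (2, 2, 2); (0, 0, 2))


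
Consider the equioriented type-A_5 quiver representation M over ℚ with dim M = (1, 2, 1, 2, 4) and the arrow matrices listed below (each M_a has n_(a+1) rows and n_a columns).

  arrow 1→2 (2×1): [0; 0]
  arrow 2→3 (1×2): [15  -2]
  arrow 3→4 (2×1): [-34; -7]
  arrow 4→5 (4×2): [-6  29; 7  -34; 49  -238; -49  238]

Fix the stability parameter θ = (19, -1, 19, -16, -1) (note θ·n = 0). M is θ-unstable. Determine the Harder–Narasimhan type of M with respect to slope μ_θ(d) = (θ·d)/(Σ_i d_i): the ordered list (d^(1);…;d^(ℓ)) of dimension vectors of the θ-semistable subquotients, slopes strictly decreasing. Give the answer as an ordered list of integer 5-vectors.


Barcode: M ≅ I[1,1], I[2,2], I[2,5], I[4,5], I[5,5]^2. HN layers by μ_θ (4 steps, strictly decreasing):
  μ^(1)=19; μ^(2)=2/3; μ^(3)=-1; μ^(4)=-16

((1, 0, 0, 0, 0); (0, 0, 1, 1, 1); (0, 2, 0, 0, 3); (0, 0, 0, 1, 0))


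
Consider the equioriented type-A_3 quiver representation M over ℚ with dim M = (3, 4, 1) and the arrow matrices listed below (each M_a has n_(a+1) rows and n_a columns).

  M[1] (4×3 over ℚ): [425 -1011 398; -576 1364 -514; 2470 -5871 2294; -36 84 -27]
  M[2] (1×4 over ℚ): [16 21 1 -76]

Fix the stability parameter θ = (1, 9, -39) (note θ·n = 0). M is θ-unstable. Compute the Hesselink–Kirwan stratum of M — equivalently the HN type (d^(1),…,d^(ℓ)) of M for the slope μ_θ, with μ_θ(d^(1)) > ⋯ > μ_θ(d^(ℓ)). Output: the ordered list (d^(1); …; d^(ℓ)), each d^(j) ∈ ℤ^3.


Via rank(M_{q-1}∘⋯∘M_p): M ≅ I[1,2]^2, I[1,3], I[2,2].
μ_θ-semistable layers: μ^(1)=9; μ^(2)=1; μ^(3)=-29/3

((0, 3, 0); (2, 0, 0); (1, 1, 1))


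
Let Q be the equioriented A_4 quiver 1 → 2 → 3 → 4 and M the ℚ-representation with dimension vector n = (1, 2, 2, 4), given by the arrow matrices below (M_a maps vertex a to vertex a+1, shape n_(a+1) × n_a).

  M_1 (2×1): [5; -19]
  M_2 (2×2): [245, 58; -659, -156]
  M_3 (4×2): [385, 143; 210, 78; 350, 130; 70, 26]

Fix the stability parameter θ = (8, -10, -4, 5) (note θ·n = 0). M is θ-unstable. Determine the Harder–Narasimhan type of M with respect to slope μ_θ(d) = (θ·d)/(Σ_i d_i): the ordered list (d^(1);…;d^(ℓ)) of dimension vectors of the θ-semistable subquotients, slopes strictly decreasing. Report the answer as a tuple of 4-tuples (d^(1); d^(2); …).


Via rank(M_{q-1}∘⋯∘M_p): M ≅ I[1,4], I[2,3], I[4,4]^3.
μ_θ-semistable layers: μ^(1)=5; μ^(2)=-2; μ^(3)=-4; μ^(4)=-10

((0, 0, 0, 4); (1, 1, 1, 0); (0, 0, 1, 0); (0, 1, 0, 0))


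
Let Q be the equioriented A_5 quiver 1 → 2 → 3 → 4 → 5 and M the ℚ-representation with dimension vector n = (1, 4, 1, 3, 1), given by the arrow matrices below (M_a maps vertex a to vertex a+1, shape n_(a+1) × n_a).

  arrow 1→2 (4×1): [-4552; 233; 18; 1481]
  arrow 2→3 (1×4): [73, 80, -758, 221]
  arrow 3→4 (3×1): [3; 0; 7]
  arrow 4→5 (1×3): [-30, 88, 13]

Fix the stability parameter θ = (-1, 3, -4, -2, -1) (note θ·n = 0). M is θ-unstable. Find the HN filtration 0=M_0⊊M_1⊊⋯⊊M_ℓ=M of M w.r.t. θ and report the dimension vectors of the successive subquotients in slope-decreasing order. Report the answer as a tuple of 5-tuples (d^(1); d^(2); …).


Via rank(M_{q-1}∘⋯∘M_p): M ≅ I[1,5], I[2,2]^3, I[4,4]^2.
μ_θ-semistable layers: μ^(1)=3; μ^(2)=-1; μ^(3)=-2

((0, 3, 0, 0, 0); (1, 1, 1, 1, 1); (0, 0, 0, 2, 0))


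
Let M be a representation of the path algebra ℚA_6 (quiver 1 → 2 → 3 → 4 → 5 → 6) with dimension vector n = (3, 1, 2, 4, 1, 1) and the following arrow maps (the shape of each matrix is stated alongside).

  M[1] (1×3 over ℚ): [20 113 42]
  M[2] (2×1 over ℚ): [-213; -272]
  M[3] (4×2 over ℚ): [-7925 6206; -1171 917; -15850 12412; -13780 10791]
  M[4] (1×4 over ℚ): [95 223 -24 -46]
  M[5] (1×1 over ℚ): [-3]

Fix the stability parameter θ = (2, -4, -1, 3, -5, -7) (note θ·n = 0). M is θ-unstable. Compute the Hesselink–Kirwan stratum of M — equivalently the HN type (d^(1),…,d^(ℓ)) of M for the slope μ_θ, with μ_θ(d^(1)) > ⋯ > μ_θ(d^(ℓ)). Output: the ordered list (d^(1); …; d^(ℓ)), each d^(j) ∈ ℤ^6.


Barcode: M ≅ I[1,1]^2, I[1,4], I[3,6], I[4,4]^2. HN layers by μ_θ (4 steps, strictly decreasing):
  μ^(1)=3; μ^(2)=2; μ^(3)=-1; μ^(4)=-5/2

((0, 0, 0, 3, 0, 0); (2, 0, 0, 0, 0, 0); (1, 1, 1, 0, 0, 0); (0, 0, 1, 1, 1, 1))
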